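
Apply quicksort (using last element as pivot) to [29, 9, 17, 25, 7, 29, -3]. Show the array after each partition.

Partition 1: pivot=-3 at index 0 -> [-3, 9, 17, 25, 7, 29, 29]
Partition 2: pivot=29 at index 6 -> [-3, 9, 17, 25, 7, 29, 29]
Partition 3: pivot=29 at index 5 -> [-3, 9, 17, 25, 7, 29, 29]
Partition 4: pivot=7 at index 1 -> [-3, 7, 17, 25, 9, 29, 29]
Partition 5: pivot=9 at index 2 -> [-3, 7, 9, 25, 17, 29, 29]
Partition 6: pivot=17 at index 3 -> [-3, 7, 9, 17, 25, 29, 29]


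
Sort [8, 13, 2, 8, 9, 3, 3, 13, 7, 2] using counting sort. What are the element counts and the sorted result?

Count array: [0, 0, 2, 2, 0, 0, 0, 1, 2, 1, 0, 0, 0, 2]
(count[i] = number of elements equal to i)
Cumulative count: [0, 0, 2, 4, 4, 4, 4, 5, 7, 8, 8, 8, 8, 10]
Sorted: [2, 2, 3, 3, 7, 8, 8, 9, 13, 13]


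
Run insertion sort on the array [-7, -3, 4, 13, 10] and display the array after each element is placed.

First element -7 is already 'sorted'
Insert -3: shifted 0 elements -> [-7, -3, 4, 13, 10]
Insert 4: shifted 0 elements -> [-7, -3, 4, 13, 10]
Insert 13: shifted 0 elements -> [-7, -3, 4, 13, 10]
Insert 10: shifted 1 elements -> [-7, -3, 4, 10, 13]


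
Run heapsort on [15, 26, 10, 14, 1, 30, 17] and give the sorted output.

Build heap: [30, 26, 17, 14, 1, 10, 15]
Extract 30: [26, 15, 17, 14, 1, 10, 30]
Extract 26: [17, 15, 10, 14, 1, 26, 30]
Extract 17: [15, 14, 10, 1, 17, 26, 30]
Extract 15: [14, 1, 10, 15, 17, 26, 30]
Extract 14: [10, 1, 14, 15, 17, 26, 30]
Extract 10: [1, 10, 14, 15, 17, 26, 30]


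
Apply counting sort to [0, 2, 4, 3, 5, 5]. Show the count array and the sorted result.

Count array: [1, 0, 1, 1, 1, 2]
(count[i] = number of elements equal to i)
Cumulative count: [1, 1, 2, 3, 4, 6]
Sorted: [0, 2, 3, 4, 5, 5]


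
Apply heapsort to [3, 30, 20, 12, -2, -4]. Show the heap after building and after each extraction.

Build heap: [30, 12, 20, 3, -2, -4]
Extract 30: [20, 12, -4, 3, -2, 30]
Extract 20: [12, 3, -4, -2, 20, 30]
Extract 12: [3, -2, -4, 12, 20, 30]
Extract 3: [-2, -4, 3, 12, 20, 30]
Extract -2: [-4, -2, 3, 12, 20, 30]


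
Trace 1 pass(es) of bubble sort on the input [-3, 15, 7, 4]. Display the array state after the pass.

After pass 1: [-3, 7, 4, 15] (2 swaps)
Total swaps: 2


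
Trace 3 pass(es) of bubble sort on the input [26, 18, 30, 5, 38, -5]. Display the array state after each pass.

After pass 1: [18, 26, 5, 30, -5, 38] (3 swaps)
After pass 2: [18, 5, 26, -5, 30, 38] (2 swaps)
After pass 3: [5, 18, -5, 26, 30, 38] (2 swaps)
Total swaps: 7


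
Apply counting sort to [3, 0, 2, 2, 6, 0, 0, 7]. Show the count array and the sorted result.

Count array: [3, 0, 2, 1, 0, 0, 1, 1]
(count[i] = number of elements equal to i)
Cumulative count: [3, 3, 5, 6, 6, 6, 7, 8]
Sorted: [0, 0, 0, 2, 2, 3, 6, 7]


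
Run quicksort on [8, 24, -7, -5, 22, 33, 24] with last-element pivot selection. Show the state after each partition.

Partition 1: pivot=24 at index 5 -> [8, 24, -7, -5, 22, 24, 33]
Partition 2: pivot=22 at index 3 -> [8, -7, -5, 22, 24, 24, 33]
Partition 3: pivot=-5 at index 1 -> [-7, -5, 8, 22, 24, 24, 33]


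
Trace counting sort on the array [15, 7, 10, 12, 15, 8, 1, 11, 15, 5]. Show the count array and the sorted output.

Count array: [0, 1, 0, 0, 0, 1, 0, 1, 1, 0, 1, 1, 1, 0, 0, 3]
(count[i] = number of elements equal to i)
Cumulative count: [0, 1, 1, 1, 1, 2, 2, 3, 4, 4, 5, 6, 7, 7, 7, 10]
Sorted: [1, 5, 7, 8, 10, 11, 12, 15, 15, 15]


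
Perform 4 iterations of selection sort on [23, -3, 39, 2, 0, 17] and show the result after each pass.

Pass 1: Select minimum -3 at index 1, swap -> [-3, 23, 39, 2, 0, 17]
Pass 2: Select minimum 0 at index 4, swap -> [-3, 0, 39, 2, 23, 17]
Pass 3: Select minimum 2 at index 3, swap -> [-3, 0, 2, 39, 23, 17]
Pass 4: Select minimum 17 at index 5, swap -> [-3, 0, 2, 17, 23, 39]


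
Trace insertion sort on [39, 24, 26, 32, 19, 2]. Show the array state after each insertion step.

First element 39 is already 'sorted'
Insert 24: shifted 1 elements -> [24, 39, 26, 32, 19, 2]
Insert 26: shifted 1 elements -> [24, 26, 39, 32, 19, 2]
Insert 32: shifted 1 elements -> [24, 26, 32, 39, 19, 2]
Insert 19: shifted 4 elements -> [19, 24, 26, 32, 39, 2]
Insert 2: shifted 5 elements -> [2, 19, 24, 26, 32, 39]


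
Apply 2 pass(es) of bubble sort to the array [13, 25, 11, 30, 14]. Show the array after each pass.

After pass 1: [13, 11, 25, 14, 30] (2 swaps)
After pass 2: [11, 13, 14, 25, 30] (2 swaps)
Total swaps: 4


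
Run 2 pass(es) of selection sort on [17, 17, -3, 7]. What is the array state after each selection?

Pass 1: Select minimum -3 at index 2, swap -> [-3, 17, 17, 7]
Pass 2: Select minimum 7 at index 3, swap -> [-3, 7, 17, 17]


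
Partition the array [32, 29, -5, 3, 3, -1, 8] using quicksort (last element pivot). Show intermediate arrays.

Partition 1: pivot=8 at index 4 -> [-5, 3, 3, -1, 8, 29, 32]
Partition 2: pivot=-1 at index 1 -> [-5, -1, 3, 3, 8, 29, 32]
Partition 3: pivot=3 at index 3 -> [-5, -1, 3, 3, 8, 29, 32]
Partition 4: pivot=32 at index 6 -> [-5, -1, 3, 3, 8, 29, 32]


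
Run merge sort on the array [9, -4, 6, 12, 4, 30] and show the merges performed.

Divide and conquer:
  Merge [-4] + [6] -> [-4, 6]
  Merge [9] + [-4, 6] -> [-4, 6, 9]
  Merge [4] + [30] -> [4, 30]
  Merge [12] + [4, 30] -> [4, 12, 30]
  Merge [-4, 6, 9] + [4, 12, 30] -> [-4, 4, 6, 9, 12, 30]


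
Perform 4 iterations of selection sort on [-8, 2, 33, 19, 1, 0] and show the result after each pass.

Pass 1: Select minimum -8 at index 0, swap -> [-8, 2, 33, 19, 1, 0]
Pass 2: Select minimum 0 at index 5, swap -> [-8, 0, 33, 19, 1, 2]
Pass 3: Select minimum 1 at index 4, swap -> [-8, 0, 1, 19, 33, 2]
Pass 4: Select minimum 2 at index 5, swap -> [-8, 0, 1, 2, 33, 19]


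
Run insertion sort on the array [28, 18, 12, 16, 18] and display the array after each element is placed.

First element 28 is already 'sorted'
Insert 18: shifted 1 elements -> [18, 28, 12, 16, 18]
Insert 12: shifted 2 elements -> [12, 18, 28, 16, 18]
Insert 16: shifted 2 elements -> [12, 16, 18, 28, 18]
Insert 18: shifted 1 elements -> [12, 16, 18, 18, 28]


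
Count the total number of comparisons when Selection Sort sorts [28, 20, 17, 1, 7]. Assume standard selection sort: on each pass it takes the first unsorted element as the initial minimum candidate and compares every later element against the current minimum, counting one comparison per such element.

Pass 1: scan indices 1..4 for the minimum = 4 comparison(s); min is 1, place at index 0 -> [1, 20, 17, 28, 7]
Pass 2: scan indices 2..4 for the minimum = 3 comparison(s); min is 7, place at index 1 -> [1, 7, 17, 28, 20]
Pass 3: scan indices 3..4 for the minimum = 2 comparison(s); min is 17, place at index 2 -> [1, 7, 17, 28, 20]
Pass 4: scan indices 4..4 for the minimum = 1 comparison(s); min is 20, place at index 3 -> [1, 7, 17, 20, 28]
Selection sort always scans the whole unsorted suffix, so the count is (n-1) + (n-2) + ... + 1 = n(n-1)/2 = 5*4/2 = 10 regardless of the input order.
Total comparisons: 4 + 3 + 2 + 1 = 10


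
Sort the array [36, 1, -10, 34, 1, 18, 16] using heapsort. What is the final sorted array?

Build heap: [36, 34, 18, 1, 1, -10, 16]
Extract 36: [34, 16, 18, 1, 1, -10, 36]
Extract 34: [18, 16, -10, 1, 1, 34, 36]
Extract 18: [16, 1, -10, 1, 18, 34, 36]
Extract 16: [1, 1, -10, 16, 18, 34, 36]
Extract 1: [1, -10, 1, 16, 18, 34, 36]
Extract 1: [-10, 1, 1, 16, 18, 34, 36]


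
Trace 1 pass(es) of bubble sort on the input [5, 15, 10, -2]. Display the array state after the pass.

After pass 1: [5, 10, -2, 15] (2 swaps)
Total swaps: 2


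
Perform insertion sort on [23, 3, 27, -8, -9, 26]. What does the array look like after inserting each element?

First element 23 is already 'sorted'
Insert 3: shifted 1 elements -> [3, 23, 27, -8, -9, 26]
Insert 27: shifted 0 elements -> [3, 23, 27, -8, -9, 26]
Insert -8: shifted 3 elements -> [-8, 3, 23, 27, -9, 26]
Insert -9: shifted 4 elements -> [-9, -8, 3, 23, 27, 26]
Insert 26: shifted 1 elements -> [-9, -8, 3, 23, 26, 27]


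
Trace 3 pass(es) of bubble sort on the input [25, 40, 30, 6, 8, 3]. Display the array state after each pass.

After pass 1: [25, 30, 6, 8, 3, 40] (4 swaps)
After pass 2: [25, 6, 8, 3, 30, 40] (3 swaps)
After pass 3: [6, 8, 3, 25, 30, 40] (3 swaps)
Total swaps: 10


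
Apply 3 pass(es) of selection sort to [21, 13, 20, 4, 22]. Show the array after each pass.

Pass 1: Select minimum 4 at index 3, swap -> [4, 13, 20, 21, 22]
Pass 2: Select minimum 13 at index 1, swap -> [4, 13, 20, 21, 22]
Pass 3: Select minimum 20 at index 2, swap -> [4, 13, 20, 21, 22]


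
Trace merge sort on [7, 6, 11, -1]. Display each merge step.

Divide and conquer:
  Merge [7] + [6] -> [6, 7]
  Merge [11] + [-1] -> [-1, 11]
  Merge [6, 7] + [-1, 11] -> [-1, 6, 7, 11]


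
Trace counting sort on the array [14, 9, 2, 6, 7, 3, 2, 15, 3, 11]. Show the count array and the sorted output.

Count array: [0, 0, 2, 2, 0, 0, 1, 1, 0, 1, 0, 1, 0, 0, 1, 1]
(count[i] = number of elements equal to i)
Cumulative count: [0, 0, 2, 4, 4, 4, 5, 6, 6, 7, 7, 8, 8, 8, 9, 10]
Sorted: [2, 2, 3, 3, 6, 7, 9, 11, 14, 15]


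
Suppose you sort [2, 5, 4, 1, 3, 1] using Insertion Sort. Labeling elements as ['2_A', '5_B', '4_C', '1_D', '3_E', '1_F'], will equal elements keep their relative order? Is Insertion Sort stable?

Trace Insertion Sort on the labeled array (the key is the number; the letter only tracks identity):
  Insert 5_B at index 1: [2_A, 5_B, 4_C, 1_D, 3_E, 1_F]
  Insert 4_C at index 1: [2_A, 4_C, 5_B, 1_D, 3_E, 1_F]
  Insert 1_D at index 0: [1_D, 2_A, 4_C, 5_B, 3_E, 1_F]
  Insert 3_E at index 2: [1_D, 2_A, 3_E, 4_C, 5_B, 1_F]
  Insert 1_F at index 1: [1_D, 1_F, 2_A, 3_E, 4_C, 5_B]
Final order: [1_D, 1_F, 2_A, 3_E, 4_C, 5_B]
Equal keys:
  value 1: originally 1_D, 1_F; after sorting 1_D, 1_F -> order preserved
All equal keys kept their original relative order. Insertion Sort is stable: elements are shifted only while they are strictly greater than the key, so a key is inserted after any equal elements already placed.
Answer: Stable


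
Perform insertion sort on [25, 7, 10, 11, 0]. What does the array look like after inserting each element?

First element 25 is already 'sorted'
Insert 7: shifted 1 elements -> [7, 25, 10, 11, 0]
Insert 10: shifted 1 elements -> [7, 10, 25, 11, 0]
Insert 11: shifted 1 elements -> [7, 10, 11, 25, 0]
Insert 0: shifted 4 elements -> [0, 7, 10, 11, 25]


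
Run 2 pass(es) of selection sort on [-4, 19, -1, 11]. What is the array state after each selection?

Pass 1: Select minimum -4 at index 0, swap -> [-4, 19, -1, 11]
Pass 2: Select minimum -1 at index 2, swap -> [-4, -1, 19, 11]


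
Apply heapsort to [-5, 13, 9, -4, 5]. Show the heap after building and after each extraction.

Build heap: [13, 5, 9, -4, -5]
Extract 13: [9, 5, -5, -4, 13]
Extract 9: [5, -4, -5, 9, 13]
Extract 5: [-4, -5, 5, 9, 13]
Extract -4: [-5, -4, 5, 9, 13]


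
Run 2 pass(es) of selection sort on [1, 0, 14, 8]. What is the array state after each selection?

Pass 1: Select minimum 0 at index 1, swap -> [0, 1, 14, 8]
Pass 2: Select minimum 1 at index 1, swap -> [0, 1, 14, 8]


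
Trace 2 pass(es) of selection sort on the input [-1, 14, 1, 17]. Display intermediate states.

Pass 1: Select minimum -1 at index 0, swap -> [-1, 14, 1, 17]
Pass 2: Select minimum 1 at index 2, swap -> [-1, 1, 14, 17]


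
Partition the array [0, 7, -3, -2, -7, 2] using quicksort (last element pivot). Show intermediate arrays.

Partition 1: pivot=2 at index 4 -> [0, -3, -2, -7, 2, 7]
Partition 2: pivot=-7 at index 0 -> [-7, -3, -2, 0, 2, 7]
Partition 3: pivot=0 at index 3 -> [-7, -3, -2, 0, 2, 7]
Partition 4: pivot=-2 at index 2 -> [-7, -3, -2, 0, 2, 7]


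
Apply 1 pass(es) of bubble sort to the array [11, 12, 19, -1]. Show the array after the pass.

After pass 1: [11, 12, -1, 19] (1 swaps)
Total swaps: 1


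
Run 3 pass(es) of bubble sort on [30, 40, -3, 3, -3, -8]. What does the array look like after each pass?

After pass 1: [30, -3, 3, -3, -8, 40] (4 swaps)
After pass 2: [-3, 3, -3, -8, 30, 40] (4 swaps)
After pass 3: [-3, -3, -8, 3, 30, 40] (2 swaps)
Total swaps: 10


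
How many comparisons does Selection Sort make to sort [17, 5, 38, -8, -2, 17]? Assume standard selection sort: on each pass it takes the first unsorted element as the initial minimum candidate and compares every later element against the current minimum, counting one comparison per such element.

Pass 1: scan indices 1..5 for the minimum = 5 comparison(s); min is -8, place at index 0 -> [-8, 5, 38, 17, -2, 17]
Pass 2: scan indices 2..5 for the minimum = 4 comparison(s); min is -2, place at index 1 -> [-8, -2, 38, 17, 5, 17]
Pass 3: scan indices 3..5 for the minimum = 3 comparison(s); min is 5, place at index 2 -> [-8, -2, 5, 17, 38, 17]
Pass 4: scan indices 4..5 for the minimum = 2 comparison(s); min is 17, place at index 3 -> [-8, -2, 5, 17, 38, 17]
Pass 5: scan indices 5..5 for the minimum = 1 comparison(s); min is 17, place at index 4 -> [-8, -2, 5, 17, 17, 38]
Selection sort always scans the whole unsorted suffix, so the count is (n-1) + (n-2) + ... + 1 = n(n-1)/2 = 6*5/2 = 15 regardless of the input order.
Total comparisons: 5 + 4 + 3 + 2 + 1 = 15


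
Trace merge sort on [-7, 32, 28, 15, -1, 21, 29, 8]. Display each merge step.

Divide and conquer:
  Merge [-7] + [32] -> [-7, 32]
  Merge [28] + [15] -> [15, 28]
  Merge [-7, 32] + [15, 28] -> [-7, 15, 28, 32]
  Merge [-1] + [21] -> [-1, 21]
  Merge [29] + [8] -> [8, 29]
  Merge [-1, 21] + [8, 29] -> [-1, 8, 21, 29]
  Merge [-7, 15, 28, 32] + [-1, 8, 21, 29] -> [-7, -1, 8, 15, 21, 28, 29, 32]


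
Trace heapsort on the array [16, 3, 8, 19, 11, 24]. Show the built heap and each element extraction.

Build heap: [24, 19, 16, 3, 11, 8]
Extract 24: [19, 11, 16, 3, 8, 24]
Extract 19: [16, 11, 8, 3, 19, 24]
Extract 16: [11, 3, 8, 16, 19, 24]
Extract 11: [8, 3, 11, 16, 19, 24]
Extract 8: [3, 8, 11, 16, 19, 24]


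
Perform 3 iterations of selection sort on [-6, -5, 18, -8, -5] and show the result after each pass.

Pass 1: Select minimum -8 at index 3, swap -> [-8, -5, 18, -6, -5]
Pass 2: Select minimum -6 at index 3, swap -> [-8, -6, 18, -5, -5]
Pass 3: Select minimum -5 at index 3, swap -> [-8, -6, -5, 18, -5]


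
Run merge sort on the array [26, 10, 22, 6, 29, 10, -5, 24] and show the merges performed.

Divide and conquer:
  Merge [26] + [10] -> [10, 26]
  Merge [22] + [6] -> [6, 22]
  Merge [10, 26] + [6, 22] -> [6, 10, 22, 26]
  Merge [29] + [10] -> [10, 29]
  Merge [-5] + [24] -> [-5, 24]
  Merge [10, 29] + [-5, 24] -> [-5, 10, 24, 29]
  Merge [6, 10, 22, 26] + [-5, 10, 24, 29] -> [-5, 6, 10, 10, 22, 24, 26, 29]


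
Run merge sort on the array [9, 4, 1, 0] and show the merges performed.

Divide and conquer:
  Merge [9] + [4] -> [4, 9]
  Merge [1] + [0] -> [0, 1]
  Merge [4, 9] + [0, 1] -> [0, 1, 4, 9]


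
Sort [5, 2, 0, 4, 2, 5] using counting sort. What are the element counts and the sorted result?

Count array: [1, 0, 2, 0, 1, 2]
(count[i] = number of elements equal to i)
Cumulative count: [1, 1, 3, 3, 4, 6]
Sorted: [0, 2, 2, 4, 5, 5]


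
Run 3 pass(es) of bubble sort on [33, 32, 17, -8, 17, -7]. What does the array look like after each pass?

After pass 1: [32, 17, -8, 17, -7, 33] (5 swaps)
After pass 2: [17, -8, 17, -7, 32, 33] (4 swaps)
After pass 3: [-8, 17, -7, 17, 32, 33] (2 swaps)
Total swaps: 11


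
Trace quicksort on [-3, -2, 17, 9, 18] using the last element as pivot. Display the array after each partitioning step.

Partition 1: pivot=18 at index 4 -> [-3, -2, 17, 9, 18]
Partition 2: pivot=9 at index 2 -> [-3, -2, 9, 17, 18]
Partition 3: pivot=-2 at index 1 -> [-3, -2, 9, 17, 18]


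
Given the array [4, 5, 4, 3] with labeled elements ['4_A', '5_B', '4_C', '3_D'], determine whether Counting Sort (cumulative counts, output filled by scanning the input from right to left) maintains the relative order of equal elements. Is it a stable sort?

Trace Counting Sort on the labeled array (the key is the number; the letter only tracks identity):
  Counts for values 0..5: [0, 0, 0, 1, 2, 1]
  Cumulative counts: [0, 0, 0, 1, 3, 4]
  Scan right to left: place 3_D at output index 0
  Scan right to left: place 4_C at output index 2
  Scan right to left: place 5_B at output index 3
  Scan right to left: place 4_A at output index 1
  Output: [3_D, 4_A, 4_C, 5_B]
Equal keys:
  value 4: originally 4_A, 4_C; after sorting 4_A, 4_C -> order preserved
All equal keys kept their original relative order. Counting Sort is stable: scanning the input right to left with decreasing cumulative counts places later duplicates at later output positions.
Answer: Stable


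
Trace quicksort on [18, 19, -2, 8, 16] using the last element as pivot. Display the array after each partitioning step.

Partition 1: pivot=16 at index 2 -> [-2, 8, 16, 19, 18]
Partition 2: pivot=8 at index 1 -> [-2, 8, 16, 19, 18]
Partition 3: pivot=18 at index 3 -> [-2, 8, 16, 18, 19]


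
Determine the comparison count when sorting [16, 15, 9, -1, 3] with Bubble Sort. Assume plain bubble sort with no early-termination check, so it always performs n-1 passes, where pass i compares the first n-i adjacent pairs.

Pass 1: compare adjacent pairs (0,1)..(3,4) = 4 comparison(s), 4 swap(s) -> [15, 9, -1, 3, 16]
Pass 2: compare adjacent pairs (0,1)..(2,3) = 3 comparison(s), 3 swap(s) -> [9, -1, 3, 15, 16]
Pass 3: compare adjacent pairs (0,1)..(1,2) = 2 comparison(s), 2 swap(s) -> [-1, 3, 9, 15, 16]
Pass 4: compare adjacent pairs (0,1)..(0,1) = 1 comparison(s), 0 swap(s) -> [-1, 3, 9, 15, 16]
Total comparisons: 4 + 3 + 2 + 1 = 10


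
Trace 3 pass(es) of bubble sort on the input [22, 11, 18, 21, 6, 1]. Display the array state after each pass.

After pass 1: [11, 18, 21, 6, 1, 22] (5 swaps)
After pass 2: [11, 18, 6, 1, 21, 22] (2 swaps)
After pass 3: [11, 6, 1, 18, 21, 22] (2 swaps)
Total swaps: 9


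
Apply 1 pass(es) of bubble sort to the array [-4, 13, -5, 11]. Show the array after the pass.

After pass 1: [-4, -5, 11, 13] (2 swaps)
Total swaps: 2


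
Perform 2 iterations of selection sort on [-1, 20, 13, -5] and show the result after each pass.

Pass 1: Select minimum -5 at index 3, swap -> [-5, 20, 13, -1]
Pass 2: Select minimum -1 at index 3, swap -> [-5, -1, 13, 20]


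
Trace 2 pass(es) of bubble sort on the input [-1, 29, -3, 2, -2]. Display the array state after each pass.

After pass 1: [-1, -3, 2, -2, 29] (3 swaps)
After pass 2: [-3, -1, -2, 2, 29] (2 swaps)
Total swaps: 5


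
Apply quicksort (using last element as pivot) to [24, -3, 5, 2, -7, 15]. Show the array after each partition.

Partition 1: pivot=15 at index 4 -> [-3, 5, 2, -7, 15, 24]
Partition 2: pivot=-7 at index 0 -> [-7, 5, 2, -3, 15, 24]
Partition 3: pivot=-3 at index 1 -> [-7, -3, 2, 5, 15, 24]
Partition 4: pivot=5 at index 3 -> [-7, -3, 2, 5, 15, 24]


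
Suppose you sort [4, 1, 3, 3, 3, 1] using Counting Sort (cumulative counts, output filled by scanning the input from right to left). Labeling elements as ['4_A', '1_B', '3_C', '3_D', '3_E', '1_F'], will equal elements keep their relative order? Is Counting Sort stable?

Trace Counting Sort on the labeled array (the key is the number; the letter only tracks identity):
  Counts for values 0..4: [0, 2, 0, 3, 1]
  Cumulative counts: [0, 2, 2, 5, 6]
  Scan right to left: place 1_F at output index 1
  Scan right to left: place 3_E at output index 4
  Scan right to left: place 3_D at output index 3
  Scan right to left: place 3_C at output index 2
  Scan right to left: place 1_B at output index 0
  Scan right to left: place 4_A at output index 5
  Output: [1_B, 1_F, 3_C, 3_D, 3_E, 4_A]
Equal keys:
  value 1: originally 1_B, 1_F; after sorting 1_B, 1_F -> order preserved
  value 3: originally 3_C, 3_D, 3_E; after sorting 3_C, 3_D, 3_E -> order preserved
All equal keys kept their original relative order. Counting Sort is stable: scanning the input right to left with decreasing cumulative counts places later duplicates at later output positions.
Answer: Stable


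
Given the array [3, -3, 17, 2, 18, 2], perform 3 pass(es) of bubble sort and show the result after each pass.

After pass 1: [-3, 3, 2, 17, 2, 18] (3 swaps)
After pass 2: [-3, 2, 3, 2, 17, 18] (2 swaps)
After pass 3: [-3, 2, 2, 3, 17, 18] (1 swaps)
Total swaps: 6


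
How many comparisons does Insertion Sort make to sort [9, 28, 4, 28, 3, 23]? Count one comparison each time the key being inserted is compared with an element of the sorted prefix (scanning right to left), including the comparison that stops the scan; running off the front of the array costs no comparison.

Insert 28: 9 <= 28 (stop) = 1 comparison(s) -> [9, 28, 4, 28, 3, 23]
Insert 4: 28 > 4 (shift), 9 > 4 (shift), reached front = 2 comparison(s) -> [4, 9, 28, 28, 3, 23]
Insert 28: 28 <= 28 (stop) = 1 comparison(s) -> [4, 9, 28, 28, 3, 23]
Insert 3: 28 > 3 (shift), 28 > 3 (shift), 9 > 3 (shift), 4 > 3 (shift), reached front = 4 comparison(s) -> [3, 4, 9, 28, 28, 23]
Insert 23: 28 > 23 (shift), 28 > 23 (shift), 9 <= 23 (stop) = 3 comparison(s) -> [3, 4, 9, 23, 28, 28]
Total comparisons: 1 + 2 + 1 + 4 + 3 = 11


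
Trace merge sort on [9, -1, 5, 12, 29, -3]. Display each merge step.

Divide and conquer:
  Merge [-1] + [5] -> [-1, 5]
  Merge [9] + [-1, 5] -> [-1, 5, 9]
  Merge [29] + [-3] -> [-3, 29]
  Merge [12] + [-3, 29] -> [-3, 12, 29]
  Merge [-1, 5, 9] + [-3, 12, 29] -> [-3, -1, 5, 9, 12, 29]


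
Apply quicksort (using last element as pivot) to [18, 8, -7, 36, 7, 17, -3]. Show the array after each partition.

Partition 1: pivot=-3 at index 1 -> [-7, -3, 18, 36, 7, 17, 8]
Partition 2: pivot=8 at index 3 -> [-7, -3, 7, 8, 18, 17, 36]
Partition 3: pivot=36 at index 6 -> [-7, -3, 7, 8, 18, 17, 36]
Partition 4: pivot=17 at index 4 -> [-7, -3, 7, 8, 17, 18, 36]


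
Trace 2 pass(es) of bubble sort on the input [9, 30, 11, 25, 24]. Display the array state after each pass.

After pass 1: [9, 11, 25, 24, 30] (3 swaps)
After pass 2: [9, 11, 24, 25, 30] (1 swaps)
Total swaps: 4


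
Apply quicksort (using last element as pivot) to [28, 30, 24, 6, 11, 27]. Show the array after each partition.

Partition 1: pivot=27 at index 3 -> [24, 6, 11, 27, 28, 30]
Partition 2: pivot=11 at index 1 -> [6, 11, 24, 27, 28, 30]
Partition 3: pivot=30 at index 5 -> [6, 11, 24, 27, 28, 30]


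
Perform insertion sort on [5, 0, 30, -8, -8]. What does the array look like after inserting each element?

First element 5 is already 'sorted'
Insert 0: shifted 1 elements -> [0, 5, 30, -8, -8]
Insert 30: shifted 0 elements -> [0, 5, 30, -8, -8]
Insert -8: shifted 3 elements -> [-8, 0, 5, 30, -8]
Insert -8: shifted 3 elements -> [-8, -8, 0, 5, 30]


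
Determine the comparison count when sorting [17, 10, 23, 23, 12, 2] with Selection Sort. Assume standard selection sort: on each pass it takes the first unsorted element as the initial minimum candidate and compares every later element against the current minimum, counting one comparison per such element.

Pass 1: scan indices 1..5 for the minimum = 5 comparison(s); min is 2, place at index 0 -> [2, 10, 23, 23, 12, 17]
Pass 2: scan indices 2..5 for the minimum = 4 comparison(s); min is 10, place at index 1 -> [2, 10, 23, 23, 12, 17]
Pass 3: scan indices 3..5 for the minimum = 3 comparison(s); min is 12, place at index 2 -> [2, 10, 12, 23, 23, 17]
Pass 4: scan indices 4..5 for the minimum = 2 comparison(s); min is 17, place at index 3 -> [2, 10, 12, 17, 23, 23]
Pass 5: scan indices 5..5 for the minimum = 1 comparison(s); min is 23, place at index 4 -> [2, 10, 12, 17, 23, 23]
Selection sort always scans the whole unsorted suffix, so the count is (n-1) + (n-2) + ... + 1 = n(n-1)/2 = 6*5/2 = 15 regardless of the input order.
Total comparisons: 5 + 4 + 3 + 2 + 1 = 15


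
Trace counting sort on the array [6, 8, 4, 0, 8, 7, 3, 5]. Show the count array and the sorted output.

Count array: [1, 0, 0, 1, 1, 1, 1, 1, 2]
(count[i] = number of elements equal to i)
Cumulative count: [1, 1, 1, 2, 3, 4, 5, 6, 8]
Sorted: [0, 3, 4, 5, 6, 7, 8, 8]


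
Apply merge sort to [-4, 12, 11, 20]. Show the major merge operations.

Divide and conquer:
  Merge [-4] + [12] -> [-4, 12]
  Merge [11] + [20] -> [11, 20]
  Merge [-4, 12] + [11, 20] -> [-4, 11, 12, 20]


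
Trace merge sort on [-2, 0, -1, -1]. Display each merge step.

Divide and conquer:
  Merge [-2] + [0] -> [-2, 0]
  Merge [-1] + [-1] -> [-1, -1]
  Merge [-2, 0] + [-1, -1] -> [-2, -1, -1, 0]


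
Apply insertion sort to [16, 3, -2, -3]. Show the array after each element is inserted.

First element 16 is already 'sorted'
Insert 3: shifted 1 elements -> [3, 16, -2, -3]
Insert -2: shifted 2 elements -> [-2, 3, 16, -3]
Insert -3: shifted 3 elements -> [-3, -2, 3, 16]


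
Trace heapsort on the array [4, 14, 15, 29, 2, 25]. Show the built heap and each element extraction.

Build heap: [29, 14, 25, 4, 2, 15]
Extract 29: [25, 14, 15, 4, 2, 29]
Extract 25: [15, 14, 2, 4, 25, 29]
Extract 15: [14, 4, 2, 15, 25, 29]
Extract 14: [4, 2, 14, 15, 25, 29]
Extract 4: [2, 4, 14, 15, 25, 29]


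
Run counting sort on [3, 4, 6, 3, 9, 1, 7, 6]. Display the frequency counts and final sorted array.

Count array: [0, 1, 0, 2, 1, 0, 2, 1, 0, 1]
(count[i] = number of elements equal to i)
Cumulative count: [0, 1, 1, 3, 4, 4, 6, 7, 7, 8]
Sorted: [1, 3, 3, 4, 6, 6, 7, 9]


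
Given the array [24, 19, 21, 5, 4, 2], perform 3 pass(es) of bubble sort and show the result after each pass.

After pass 1: [19, 21, 5, 4, 2, 24] (5 swaps)
After pass 2: [19, 5, 4, 2, 21, 24] (3 swaps)
After pass 3: [5, 4, 2, 19, 21, 24] (3 swaps)
Total swaps: 11


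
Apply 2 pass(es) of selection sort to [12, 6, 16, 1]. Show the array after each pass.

Pass 1: Select minimum 1 at index 3, swap -> [1, 6, 16, 12]
Pass 2: Select minimum 6 at index 1, swap -> [1, 6, 16, 12]


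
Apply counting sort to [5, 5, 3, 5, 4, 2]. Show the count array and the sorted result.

Count array: [0, 0, 1, 1, 1, 3]
(count[i] = number of elements equal to i)
Cumulative count: [0, 0, 1, 2, 3, 6]
Sorted: [2, 3, 4, 5, 5, 5]


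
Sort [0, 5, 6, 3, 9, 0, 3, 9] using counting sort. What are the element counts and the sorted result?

Count array: [2, 0, 0, 2, 0, 1, 1, 0, 0, 2]
(count[i] = number of elements equal to i)
Cumulative count: [2, 2, 2, 4, 4, 5, 6, 6, 6, 8]
Sorted: [0, 0, 3, 3, 5, 6, 9, 9]


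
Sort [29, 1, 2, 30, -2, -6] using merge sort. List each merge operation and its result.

Divide and conquer:
  Merge [1] + [2] -> [1, 2]
  Merge [29] + [1, 2] -> [1, 2, 29]
  Merge [-2] + [-6] -> [-6, -2]
  Merge [30] + [-6, -2] -> [-6, -2, 30]
  Merge [1, 2, 29] + [-6, -2, 30] -> [-6, -2, 1, 2, 29, 30]


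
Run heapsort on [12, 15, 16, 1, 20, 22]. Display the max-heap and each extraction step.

Build heap: [22, 20, 16, 1, 15, 12]
Extract 22: [20, 15, 16, 1, 12, 22]
Extract 20: [16, 15, 12, 1, 20, 22]
Extract 16: [15, 1, 12, 16, 20, 22]
Extract 15: [12, 1, 15, 16, 20, 22]
Extract 12: [1, 12, 15, 16, 20, 22]


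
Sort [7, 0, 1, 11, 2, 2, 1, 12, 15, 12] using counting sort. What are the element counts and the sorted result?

Count array: [1, 2, 2, 0, 0, 0, 0, 1, 0, 0, 0, 1, 2, 0, 0, 1]
(count[i] = number of elements equal to i)
Cumulative count: [1, 3, 5, 5, 5, 5, 5, 6, 6, 6, 6, 7, 9, 9, 9, 10]
Sorted: [0, 1, 1, 2, 2, 7, 11, 12, 12, 15]


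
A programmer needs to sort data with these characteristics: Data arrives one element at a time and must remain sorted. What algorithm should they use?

Best choice: Insertion sort
Reason: Insertion sort naturally handles online/streaming input by inserting each new element into sorted position


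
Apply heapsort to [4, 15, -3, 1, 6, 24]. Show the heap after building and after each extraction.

Build heap: [24, 15, 4, 1, 6, -3]
Extract 24: [15, 6, 4, 1, -3, 24]
Extract 15: [6, 1, 4, -3, 15, 24]
Extract 6: [4, 1, -3, 6, 15, 24]
Extract 4: [1, -3, 4, 6, 15, 24]
Extract 1: [-3, 1, 4, 6, 15, 24]


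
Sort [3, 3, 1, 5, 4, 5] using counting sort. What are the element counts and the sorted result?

Count array: [0, 1, 0, 2, 1, 2]
(count[i] = number of elements equal to i)
Cumulative count: [0, 1, 1, 3, 4, 6]
Sorted: [1, 3, 3, 4, 5, 5]


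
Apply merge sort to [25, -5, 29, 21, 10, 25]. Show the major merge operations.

Divide and conquer:
  Merge [-5] + [29] -> [-5, 29]
  Merge [25] + [-5, 29] -> [-5, 25, 29]
  Merge [10] + [25] -> [10, 25]
  Merge [21] + [10, 25] -> [10, 21, 25]
  Merge [-5, 25, 29] + [10, 21, 25] -> [-5, 10, 21, 25, 25, 29]


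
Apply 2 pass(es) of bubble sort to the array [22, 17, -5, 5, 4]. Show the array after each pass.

After pass 1: [17, -5, 5, 4, 22] (4 swaps)
After pass 2: [-5, 5, 4, 17, 22] (3 swaps)
Total swaps: 7


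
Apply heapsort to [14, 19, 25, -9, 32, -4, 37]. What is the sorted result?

Build heap: [37, 32, 25, -9, 19, -4, 14]
Extract 37: [32, 19, 25, -9, 14, -4, 37]
Extract 32: [25, 19, -4, -9, 14, 32, 37]
Extract 25: [19, 14, -4, -9, 25, 32, 37]
Extract 19: [14, -9, -4, 19, 25, 32, 37]
Extract 14: [-4, -9, 14, 19, 25, 32, 37]
Extract -4: [-9, -4, 14, 19, 25, 32, 37]


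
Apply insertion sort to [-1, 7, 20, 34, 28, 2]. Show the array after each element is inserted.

First element -1 is already 'sorted'
Insert 7: shifted 0 elements -> [-1, 7, 20, 34, 28, 2]
Insert 20: shifted 0 elements -> [-1, 7, 20, 34, 28, 2]
Insert 34: shifted 0 elements -> [-1, 7, 20, 34, 28, 2]
Insert 28: shifted 1 elements -> [-1, 7, 20, 28, 34, 2]
Insert 2: shifted 4 elements -> [-1, 2, 7, 20, 28, 34]


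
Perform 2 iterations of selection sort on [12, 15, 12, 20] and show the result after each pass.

Pass 1: Select minimum 12 at index 0, swap -> [12, 15, 12, 20]
Pass 2: Select minimum 12 at index 2, swap -> [12, 12, 15, 20]


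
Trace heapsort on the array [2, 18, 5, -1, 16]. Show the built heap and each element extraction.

Build heap: [18, 16, 5, -1, 2]
Extract 18: [16, 2, 5, -1, 18]
Extract 16: [5, 2, -1, 16, 18]
Extract 5: [2, -1, 5, 16, 18]
Extract 2: [-1, 2, 5, 16, 18]


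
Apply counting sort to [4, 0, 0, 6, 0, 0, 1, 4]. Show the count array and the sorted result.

Count array: [4, 1, 0, 0, 2, 0, 1]
(count[i] = number of elements equal to i)
Cumulative count: [4, 5, 5, 5, 7, 7, 8]
Sorted: [0, 0, 0, 0, 1, 4, 4, 6]


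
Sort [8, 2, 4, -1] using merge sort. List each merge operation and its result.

Divide and conquer:
  Merge [8] + [2] -> [2, 8]
  Merge [4] + [-1] -> [-1, 4]
  Merge [2, 8] + [-1, 4] -> [-1, 2, 4, 8]


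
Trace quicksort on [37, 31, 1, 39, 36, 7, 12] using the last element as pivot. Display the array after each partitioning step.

Partition 1: pivot=12 at index 2 -> [1, 7, 12, 39, 36, 31, 37]
Partition 2: pivot=7 at index 1 -> [1, 7, 12, 39, 36, 31, 37]
Partition 3: pivot=37 at index 5 -> [1, 7, 12, 36, 31, 37, 39]
Partition 4: pivot=31 at index 3 -> [1, 7, 12, 31, 36, 37, 39]


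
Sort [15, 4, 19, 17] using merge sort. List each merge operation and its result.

Divide and conquer:
  Merge [15] + [4] -> [4, 15]
  Merge [19] + [17] -> [17, 19]
  Merge [4, 15] + [17, 19] -> [4, 15, 17, 19]


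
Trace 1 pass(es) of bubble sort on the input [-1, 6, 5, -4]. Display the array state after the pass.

After pass 1: [-1, 5, -4, 6] (2 swaps)
Total swaps: 2


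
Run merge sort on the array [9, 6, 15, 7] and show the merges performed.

Divide and conquer:
  Merge [9] + [6] -> [6, 9]
  Merge [15] + [7] -> [7, 15]
  Merge [6, 9] + [7, 15] -> [6, 7, 9, 15]


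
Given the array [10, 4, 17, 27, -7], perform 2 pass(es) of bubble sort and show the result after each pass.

After pass 1: [4, 10, 17, -7, 27] (2 swaps)
After pass 2: [4, 10, -7, 17, 27] (1 swaps)
Total swaps: 3


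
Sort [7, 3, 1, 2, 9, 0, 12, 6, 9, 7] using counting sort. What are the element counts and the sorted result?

Count array: [1, 1, 1, 1, 0, 0, 1, 2, 0, 2, 0, 0, 1]
(count[i] = number of elements equal to i)
Cumulative count: [1, 2, 3, 4, 4, 4, 5, 7, 7, 9, 9, 9, 10]
Sorted: [0, 1, 2, 3, 6, 7, 7, 9, 9, 12]


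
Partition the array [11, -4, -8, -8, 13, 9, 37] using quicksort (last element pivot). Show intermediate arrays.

Partition 1: pivot=37 at index 6 -> [11, -4, -8, -8, 13, 9, 37]
Partition 2: pivot=9 at index 3 -> [-4, -8, -8, 9, 13, 11, 37]
Partition 3: pivot=-8 at index 1 -> [-8, -8, -4, 9, 13, 11, 37]
Partition 4: pivot=11 at index 4 -> [-8, -8, -4, 9, 11, 13, 37]


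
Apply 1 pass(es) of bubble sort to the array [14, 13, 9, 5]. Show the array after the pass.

After pass 1: [13, 9, 5, 14] (3 swaps)
Total swaps: 3


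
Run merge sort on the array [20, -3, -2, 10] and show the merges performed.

Divide and conquer:
  Merge [20] + [-3] -> [-3, 20]
  Merge [-2] + [10] -> [-2, 10]
  Merge [-3, 20] + [-2, 10] -> [-3, -2, 10, 20]


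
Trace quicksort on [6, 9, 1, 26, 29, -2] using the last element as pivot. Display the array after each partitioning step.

Partition 1: pivot=-2 at index 0 -> [-2, 9, 1, 26, 29, 6]
Partition 2: pivot=6 at index 2 -> [-2, 1, 6, 26, 29, 9]
Partition 3: pivot=9 at index 3 -> [-2, 1, 6, 9, 29, 26]
Partition 4: pivot=26 at index 4 -> [-2, 1, 6, 9, 26, 29]


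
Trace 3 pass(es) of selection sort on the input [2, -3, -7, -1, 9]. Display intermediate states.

Pass 1: Select minimum -7 at index 2, swap -> [-7, -3, 2, -1, 9]
Pass 2: Select minimum -3 at index 1, swap -> [-7, -3, 2, -1, 9]
Pass 3: Select minimum -1 at index 3, swap -> [-7, -3, -1, 2, 9]


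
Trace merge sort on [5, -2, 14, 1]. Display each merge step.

Divide and conquer:
  Merge [5] + [-2] -> [-2, 5]
  Merge [14] + [1] -> [1, 14]
  Merge [-2, 5] + [1, 14] -> [-2, 1, 5, 14]


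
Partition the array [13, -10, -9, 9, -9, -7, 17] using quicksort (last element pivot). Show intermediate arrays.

Partition 1: pivot=17 at index 6 -> [13, -10, -9, 9, -9, -7, 17]
Partition 2: pivot=-7 at index 3 -> [-10, -9, -9, -7, 13, 9, 17]
Partition 3: pivot=-9 at index 2 -> [-10, -9, -9, -7, 13, 9, 17]
Partition 4: pivot=-9 at index 1 -> [-10, -9, -9, -7, 13, 9, 17]
Partition 5: pivot=9 at index 4 -> [-10, -9, -9, -7, 9, 13, 17]


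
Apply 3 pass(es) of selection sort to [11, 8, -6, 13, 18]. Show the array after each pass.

Pass 1: Select minimum -6 at index 2, swap -> [-6, 8, 11, 13, 18]
Pass 2: Select minimum 8 at index 1, swap -> [-6, 8, 11, 13, 18]
Pass 3: Select minimum 11 at index 2, swap -> [-6, 8, 11, 13, 18]


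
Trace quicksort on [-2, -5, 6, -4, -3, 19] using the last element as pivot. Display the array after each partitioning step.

Partition 1: pivot=19 at index 5 -> [-2, -5, 6, -4, -3, 19]
Partition 2: pivot=-3 at index 2 -> [-5, -4, -3, -2, 6, 19]
Partition 3: pivot=-4 at index 1 -> [-5, -4, -3, -2, 6, 19]
Partition 4: pivot=6 at index 4 -> [-5, -4, -3, -2, 6, 19]


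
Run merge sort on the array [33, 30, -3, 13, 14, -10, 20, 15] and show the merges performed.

Divide and conquer:
  Merge [33] + [30] -> [30, 33]
  Merge [-3] + [13] -> [-3, 13]
  Merge [30, 33] + [-3, 13] -> [-3, 13, 30, 33]
  Merge [14] + [-10] -> [-10, 14]
  Merge [20] + [15] -> [15, 20]
  Merge [-10, 14] + [15, 20] -> [-10, 14, 15, 20]
  Merge [-3, 13, 30, 33] + [-10, 14, 15, 20] -> [-10, -3, 13, 14, 15, 20, 30, 33]


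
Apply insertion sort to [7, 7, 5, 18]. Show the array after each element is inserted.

First element 7 is already 'sorted'
Insert 7: shifted 0 elements -> [7, 7, 5, 18]
Insert 5: shifted 2 elements -> [5, 7, 7, 18]
Insert 18: shifted 0 elements -> [5, 7, 7, 18]


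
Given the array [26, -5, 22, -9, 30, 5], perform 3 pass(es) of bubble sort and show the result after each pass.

After pass 1: [-5, 22, -9, 26, 5, 30] (4 swaps)
After pass 2: [-5, -9, 22, 5, 26, 30] (2 swaps)
After pass 3: [-9, -5, 5, 22, 26, 30] (2 swaps)
Total swaps: 8


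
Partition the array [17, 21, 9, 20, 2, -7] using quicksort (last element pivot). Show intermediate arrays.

Partition 1: pivot=-7 at index 0 -> [-7, 21, 9, 20, 2, 17]
Partition 2: pivot=17 at index 3 -> [-7, 9, 2, 17, 21, 20]
Partition 3: pivot=2 at index 1 -> [-7, 2, 9, 17, 21, 20]
Partition 4: pivot=20 at index 4 -> [-7, 2, 9, 17, 20, 21]


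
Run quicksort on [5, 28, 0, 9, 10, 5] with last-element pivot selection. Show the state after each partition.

Partition 1: pivot=5 at index 2 -> [5, 0, 5, 9, 10, 28]
Partition 2: pivot=0 at index 0 -> [0, 5, 5, 9, 10, 28]
Partition 3: pivot=28 at index 5 -> [0, 5, 5, 9, 10, 28]
Partition 4: pivot=10 at index 4 -> [0, 5, 5, 9, 10, 28]


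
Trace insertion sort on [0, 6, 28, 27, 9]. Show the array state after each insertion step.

First element 0 is already 'sorted'
Insert 6: shifted 0 elements -> [0, 6, 28, 27, 9]
Insert 28: shifted 0 elements -> [0, 6, 28, 27, 9]
Insert 27: shifted 1 elements -> [0, 6, 27, 28, 9]
Insert 9: shifted 2 elements -> [0, 6, 9, 27, 28]


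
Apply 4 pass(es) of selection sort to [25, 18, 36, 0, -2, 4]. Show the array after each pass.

Pass 1: Select minimum -2 at index 4, swap -> [-2, 18, 36, 0, 25, 4]
Pass 2: Select minimum 0 at index 3, swap -> [-2, 0, 36, 18, 25, 4]
Pass 3: Select minimum 4 at index 5, swap -> [-2, 0, 4, 18, 25, 36]
Pass 4: Select minimum 18 at index 3, swap -> [-2, 0, 4, 18, 25, 36]


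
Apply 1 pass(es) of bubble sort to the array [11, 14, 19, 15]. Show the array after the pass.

After pass 1: [11, 14, 15, 19] (1 swaps)
Total swaps: 1


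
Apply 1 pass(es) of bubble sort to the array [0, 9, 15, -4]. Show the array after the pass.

After pass 1: [0, 9, -4, 15] (1 swaps)
Total swaps: 1


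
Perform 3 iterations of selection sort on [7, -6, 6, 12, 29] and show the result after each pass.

Pass 1: Select minimum -6 at index 1, swap -> [-6, 7, 6, 12, 29]
Pass 2: Select minimum 6 at index 2, swap -> [-6, 6, 7, 12, 29]
Pass 3: Select minimum 7 at index 2, swap -> [-6, 6, 7, 12, 29]


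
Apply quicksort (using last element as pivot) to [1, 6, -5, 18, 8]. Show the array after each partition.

Partition 1: pivot=8 at index 3 -> [1, 6, -5, 8, 18]
Partition 2: pivot=-5 at index 0 -> [-5, 6, 1, 8, 18]
Partition 3: pivot=1 at index 1 -> [-5, 1, 6, 8, 18]


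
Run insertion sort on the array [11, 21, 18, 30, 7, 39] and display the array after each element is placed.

First element 11 is already 'sorted'
Insert 21: shifted 0 elements -> [11, 21, 18, 30, 7, 39]
Insert 18: shifted 1 elements -> [11, 18, 21, 30, 7, 39]
Insert 30: shifted 0 elements -> [11, 18, 21, 30, 7, 39]
Insert 7: shifted 4 elements -> [7, 11, 18, 21, 30, 39]
Insert 39: shifted 0 elements -> [7, 11, 18, 21, 30, 39]


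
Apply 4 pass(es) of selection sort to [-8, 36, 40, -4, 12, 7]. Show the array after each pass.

Pass 1: Select minimum -8 at index 0, swap -> [-8, 36, 40, -4, 12, 7]
Pass 2: Select minimum -4 at index 3, swap -> [-8, -4, 40, 36, 12, 7]
Pass 3: Select minimum 7 at index 5, swap -> [-8, -4, 7, 36, 12, 40]
Pass 4: Select minimum 12 at index 4, swap -> [-8, -4, 7, 12, 36, 40]


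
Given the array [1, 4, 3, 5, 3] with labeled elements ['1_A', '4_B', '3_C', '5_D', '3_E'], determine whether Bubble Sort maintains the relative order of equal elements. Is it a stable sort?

Trace Bubble Sort on the labeled array (the key is the number; the letter only tracks identity):
  After pass 1: [1_A, 3_C, 4_B, 3_E, 5_D]
  After pass 2: [1_A, 3_C, 3_E, 4_B, 5_D]
  After pass 3: [1_A, 3_C, 3_E, 4_B, 5_D] (no swaps, done)
Final order: [1_A, 3_C, 3_E, 4_B, 5_D]
Equal keys:
  value 3: originally 3_C, 3_E; after sorting 3_C, 3_E -> order preserved
All equal keys kept their original relative order. Bubble Sort is stable: it only swaps adjacent elements when the left one is strictly greater, so equal keys never move past each other.
Answer: Stable


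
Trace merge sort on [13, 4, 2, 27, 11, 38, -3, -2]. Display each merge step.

Divide and conquer:
  Merge [13] + [4] -> [4, 13]
  Merge [2] + [27] -> [2, 27]
  Merge [4, 13] + [2, 27] -> [2, 4, 13, 27]
  Merge [11] + [38] -> [11, 38]
  Merge [-3] + [-2] -> [-3, -2]
  Merge [11, 38] + [-3, -2] -> [-3, -2, 11, 38]
  Merge [2, 4, 13, 27] + [-3, -2, 11, 38] -> [-3, -2, 2, 4, 11, 13, 27, 38]
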